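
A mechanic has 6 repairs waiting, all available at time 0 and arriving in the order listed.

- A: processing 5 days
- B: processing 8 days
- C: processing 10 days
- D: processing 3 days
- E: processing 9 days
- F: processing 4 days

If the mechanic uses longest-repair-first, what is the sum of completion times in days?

163

LPT (decreasing processing time): C E B A F D.
C: 0→10
E: 10→19
B: 19→27
A: 27→32
F: 32→36
D: 36→39
Sum = 10+19+27+32+36+39 = 163.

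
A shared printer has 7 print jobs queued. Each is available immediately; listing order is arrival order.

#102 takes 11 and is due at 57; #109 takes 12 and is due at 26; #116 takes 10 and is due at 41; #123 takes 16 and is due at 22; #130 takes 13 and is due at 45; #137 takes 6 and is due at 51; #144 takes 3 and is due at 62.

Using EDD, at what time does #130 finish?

EDD (increasing due date): #123 #109 #116 #130 #137 #102 #144.
#123: 0→16
#109: 16→28
#116: 28→38
#130: 38→51

51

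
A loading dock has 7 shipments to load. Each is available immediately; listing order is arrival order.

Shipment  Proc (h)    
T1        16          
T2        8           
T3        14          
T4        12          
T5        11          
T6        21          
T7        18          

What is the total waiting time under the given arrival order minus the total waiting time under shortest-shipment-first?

28

FIFO (arrival order): T1 T2 T3 T4 T5 T6 T7.
T1: waits 0, runs 0→16
T2: waits 16, runs 16→24
T3: waits 24, runs 24→38
T4: waits 38, runs 38→50
T5: waits 50, runs 50→61
T6: waits 61, runs 61→82
T7: waits 82, runs 82→100
Sum = 0+16+24+38+50+61+82 = 271.
SPT (increasing processing time): T2 T5 T4 T3 T1 T7 T6.
T2: waits 0, runs 0→8
T5: waits 8, runs 8→19
T4: waits 19, runs 19→31
T3: waits 31, runs 31→45
T1: waits 45, runs 45→61
T7: waits 61, runs 61→79
T6: waits 79, runs 79→100
Sum = 0+8+19+31+45+61+79 = 243.
Difference = 271 − 243 = 28.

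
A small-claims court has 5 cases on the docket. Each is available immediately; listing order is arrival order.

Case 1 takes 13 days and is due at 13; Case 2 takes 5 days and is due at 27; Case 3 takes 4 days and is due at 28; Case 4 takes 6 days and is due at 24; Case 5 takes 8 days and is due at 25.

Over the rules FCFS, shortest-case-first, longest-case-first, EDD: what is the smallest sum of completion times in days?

FIFO (arrival order): Case 1 Case 2 Case 3 Case 4 Case 5.
Case 1: 0→13
Case 2: 13→18
Case 3: 18→22
Case 4: 22→28
Case 5: 28→36
Sum = 13+18+22+28+36 = 117.
SPT (increasing processing time): Case 3 Case 2 Case 4 Case 5 Case 1.
Case 3: 0→4
Case 2: 4→9
Case 4: 9→15
Case 5: 15→23
Case 1: 23→36
Sum = 4+9+15+23+36 = 87.
LPT (decreasing processing time): Case 1 Case 5 Case 4 Case 2 Case 3.
Case 1: 0→13
Case 5: 13→21
Case 4: 21→27
Case 2: 27→32
Case 3: 32→36
Sum = 13+21+27+32+36 = 129.
EDD (increasing due date): Case 1 Case 4 Case 5 Case 2 Case 3.
Case 1: 0→13
Case 4: 13→19
Case 5: 19→27
Case 2: 27→32
Case 3: 32→36
Sum = 13+19+27+32+36 = 127.
FIFO 117, SPT 87, LPT 129, EDD 127 → minimum 87.

87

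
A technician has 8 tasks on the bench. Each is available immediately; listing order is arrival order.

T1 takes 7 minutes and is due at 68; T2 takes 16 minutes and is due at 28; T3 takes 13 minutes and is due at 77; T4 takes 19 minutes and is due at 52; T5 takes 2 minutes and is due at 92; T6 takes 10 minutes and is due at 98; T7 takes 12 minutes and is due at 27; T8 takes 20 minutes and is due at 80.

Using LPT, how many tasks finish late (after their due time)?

4

LPT (decreasing processing time): T8 T4 T2 T3 T7 T6 T1 T5.
T8: 0→20, due 80, tardiness 0
T4: 20→39, due 52, tardiness 0
T2: 39→55, due 28, tardiness 27
T3: 55→68, due 77, tardiness 0
T7: 68→80, due 27, tardiness 53
T6: 80→90, due 98, tardiness 0
T1: 90→97, due 68, tardiness 29
T5: 97→99, due 92, tardiness 7
Late tasks: 4.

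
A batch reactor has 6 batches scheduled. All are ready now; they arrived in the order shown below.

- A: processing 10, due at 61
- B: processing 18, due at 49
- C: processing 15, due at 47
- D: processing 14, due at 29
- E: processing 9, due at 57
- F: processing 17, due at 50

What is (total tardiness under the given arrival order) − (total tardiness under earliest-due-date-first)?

FIFO (arrival order): A B C D E F.
A: 0→10, due 61, tardiness 0
B: 10→28, due 49, tardiness 0
C: 28→43, due 47, tardiness 0
D: 43→57, due 29, tardiness 28
E: 57→66, due 57, tardiness 9
F: 66→83, due 50, tardiness 33
Sum = 0+0+0+28+9+33 = 70.
EDD (increasing due date): D C B F E A.
D: 0→14, due 29, tardiness 0
C: 14→29, due 47, tardiness 0
B: 29→47, due 49, tardiness 0
F: 47→64, due 50, tardiness 14
E: 64→73, due 57, tardiness 16
A: 73→83, due 61, tardiness 22
Sum = 0+0+0+14+16+22 = 52.
Difference = 70 − 52 = 18.

18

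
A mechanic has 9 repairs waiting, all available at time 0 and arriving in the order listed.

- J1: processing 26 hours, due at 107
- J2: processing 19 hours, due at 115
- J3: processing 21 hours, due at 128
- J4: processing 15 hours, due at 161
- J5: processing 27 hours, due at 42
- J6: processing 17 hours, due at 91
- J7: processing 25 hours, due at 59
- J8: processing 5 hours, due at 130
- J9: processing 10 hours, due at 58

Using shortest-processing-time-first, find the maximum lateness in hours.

SPT (increasing processing time): J8 J9 J4 J6 J2 J3 J7 J1 J5.
J8: 0→5, due 130, lateness -125
J9: 5→15, due 58, lateness -43
J4: 15→30, due 161, lateness -131
J6: 30→47, due 91, lateness -44
J2: 47→66, due 115, lateness -49
J3: 66→87, due 128, lateness -41
J7: 87→112, due 59, lateness 53
J1: 112→138, due 107, lateness 31
J5: 138→165, due 42, lateness 123
Maximum = 123.

123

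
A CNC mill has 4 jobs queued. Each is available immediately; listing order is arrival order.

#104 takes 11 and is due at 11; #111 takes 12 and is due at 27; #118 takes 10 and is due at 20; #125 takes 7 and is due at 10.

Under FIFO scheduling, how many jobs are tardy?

2

FIFO (arrival order): #104 #111 #118 #125.
#104: 0→11, due 11, tardiness 0
#111: 11→23, due 27, tardiness 0
#118: 23→33, due 20, tardiness 13
#125: 33→40, due 10, tardiness 30
Late jobs: 2.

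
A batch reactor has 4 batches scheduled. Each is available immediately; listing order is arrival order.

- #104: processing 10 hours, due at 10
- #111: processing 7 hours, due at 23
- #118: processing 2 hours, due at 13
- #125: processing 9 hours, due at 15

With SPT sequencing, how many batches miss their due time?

2

SPT (increasing processing time): #118 #111 #125 #104.
#118: 0→2, due 13, tardiness 0
#111: 2→9, due 23, tardiness 0
#125: 9→18, due 15, tardiness 3
#104: 18→28, due 10, tardiness 18
Late batches: 2.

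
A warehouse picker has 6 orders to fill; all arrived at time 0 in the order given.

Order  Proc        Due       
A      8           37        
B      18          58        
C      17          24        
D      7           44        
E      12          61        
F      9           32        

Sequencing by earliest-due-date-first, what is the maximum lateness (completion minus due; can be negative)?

EDD (increasing due date): C F A D B E.
C: 0→17, due 24, lateness -7
F: 17→26, due 32, lateness -6
A: 26→34, due 37, lateness -3
D: 34→41, due 44, lateness -3
B: 41→59, due 58, lateness 1
E: 59→71, due 61, lateness 10
Maximum = 10.

10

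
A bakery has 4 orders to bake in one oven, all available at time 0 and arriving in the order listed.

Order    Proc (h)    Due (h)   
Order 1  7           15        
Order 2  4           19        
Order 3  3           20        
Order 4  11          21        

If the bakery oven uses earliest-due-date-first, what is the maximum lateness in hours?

4

EDD (increasing due date): Order 1 Order 2 Order 3 Order 4.
Order 1: 0→7, due 15, lateness -8
Order 2: 7→11, due 19, lateness -8
Order 3: 11→14, due 20, lateness -6
Order 4: 14→25, due 21, lateness 4
Maximum = 4.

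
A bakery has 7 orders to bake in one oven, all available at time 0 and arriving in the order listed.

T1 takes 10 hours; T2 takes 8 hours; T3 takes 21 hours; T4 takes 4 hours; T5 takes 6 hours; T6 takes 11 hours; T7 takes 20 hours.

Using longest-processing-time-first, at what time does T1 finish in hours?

LPT (decreasing processing time): T3 T7 T6 T1 T2 T5 T4.
T3: 0→21
T7: 21→41
T6: 41→52
T1: 52→62

62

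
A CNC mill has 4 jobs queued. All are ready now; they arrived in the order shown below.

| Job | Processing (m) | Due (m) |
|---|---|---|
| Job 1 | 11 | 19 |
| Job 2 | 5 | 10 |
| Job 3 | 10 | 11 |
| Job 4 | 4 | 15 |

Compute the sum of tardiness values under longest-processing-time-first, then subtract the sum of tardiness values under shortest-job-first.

LPT (decreasing processing time): Job 1 Job 3 Job 2 Job 4.
Job 1: 0→11, due 19, tardiness 0
Job 3: 11→21, due 11, tardiness 10
Job 2: 21→26, due 10, tardiness 16
Job 4: 26→30, due 15, tardiness 15
Sum = 0+10+16+15 = 41.
SPT (increasing processing time): Job 4 Job 2 Job 3 Job 1.
Job 4: 0→4, due 15, tardiness 0
Job 2: 4→9, due 10, tardiness 0
Job 3: 9→19, due 11, tardiness 8
Job 1: 19→30, due 19, tardiness 11
Sum = 0+0+8+11 = 19.
Difference = 41 − 19 = 22.

22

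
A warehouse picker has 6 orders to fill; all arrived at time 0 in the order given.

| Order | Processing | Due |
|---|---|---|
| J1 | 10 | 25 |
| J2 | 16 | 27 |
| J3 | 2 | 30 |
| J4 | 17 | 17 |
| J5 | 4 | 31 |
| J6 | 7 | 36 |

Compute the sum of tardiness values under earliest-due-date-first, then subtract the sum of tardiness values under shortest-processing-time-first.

EDD (increasing due date): J4 J1 J2 J3 J5 J6.
J4: 0→17, due 17, tardiness 0
J1: 17→27, due 25, tardiness 2
J2: 27→43, due 27, tardiness 16
J3: 43→45, due 30, tardiness 15
J5: 45→49, due 31, tardiness 18
J6: 49→56, due 36, tardiness 20
Sum = 0+2+16+15+18+20 = 71.
SPT (increasing processing time): J3 J5 J6 J1 J2 J4.
J3: 0→2, due 30, tardiness 0
J5: 2→6, due 31, tardiness 0
J6: 6→13, due 36, tardiness 0
J1: 13→23, due 25, tardiness 0
J2: 23→39, due 27, tardiness 12
J4: 39→56, due 17, tardiness 39
Sum = 0+0+0+0+12+39 = 51.
Difference = 71 − 51 = 20.

20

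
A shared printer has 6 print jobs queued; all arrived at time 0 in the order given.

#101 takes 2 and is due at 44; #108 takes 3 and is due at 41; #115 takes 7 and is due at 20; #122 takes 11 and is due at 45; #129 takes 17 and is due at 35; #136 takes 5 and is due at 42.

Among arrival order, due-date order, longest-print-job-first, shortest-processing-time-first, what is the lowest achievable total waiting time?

62

FIFO (arrival order): #101 #108 #115 #122 #129 #136.
#101: waits 0, runs 0→2
#108: waits 2, runs 2→5
#115: waits 5, runs 5→12
#122: waits 12, runs 12→23
#129: waits 23, runs 23→40
#136: waits 40, runs 40→45
Sum = 0+2+5+12+23+40 = 82.
EDD (increasing due date): #115 #129 #108 #136 #101 #122.
#115: waits 0, runs 0→7
#129: waits 7, runs 7→24
#108: waits 24, runs 24→27
#136: waits 27, runs 27→32
#101: waits 32, runs 32→34
#122: waits 34, runs 34→45
Sum = 0+7+24+27+32+34 = 124.
LPT (decreasing processing time): #129 #122 #115 #136 #108 #101.
#129: waits 0, runs 0→17
#122: waits 17, runs 17→28
#115: waits 28, runs 28→35
#136: waits 35, runs 35→40
#108: waits 40, runs 40→43
#101: waits 43, runs 43→45
Sum = 0+17+28+35+40+43 = 163.
SPT (increasing processing time): #101 #108 #136 #115 #122 #129.
#101: waits 0, runs 0→2
#108: waits 2, runs 2→5
#136: waits 5, runs 5→10
#115: waits 10, runs 10→17
#122: waits 17, runs 17→28
#129: waits 28, runs 28→45
Sum = 0+2+5+10+17+28 = 62.
FIFO 82, EDD 124, LPT 163, SPT 62 → minimum 62.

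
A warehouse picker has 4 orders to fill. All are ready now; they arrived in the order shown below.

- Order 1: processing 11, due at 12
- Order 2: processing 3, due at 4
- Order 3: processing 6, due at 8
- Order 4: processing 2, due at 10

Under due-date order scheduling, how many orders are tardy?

EDD (increasing due date): Order 2 Order 3 Order 4 Order 1.
Order 2: 0→3, due 4, tardiness 0
Order 3: 3→9, due 8, tardiness 1
Order 4: 9→11, due 10, tardiness 1
Order 1: 11→22, due 12, tardiness 10
Late orders: 3.

3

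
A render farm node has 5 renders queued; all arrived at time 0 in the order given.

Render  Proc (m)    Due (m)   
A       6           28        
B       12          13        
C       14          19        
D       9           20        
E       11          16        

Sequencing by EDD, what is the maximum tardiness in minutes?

26

EDD (increasing due date): B E C D A.
B: 0→12, due 13, tardiness 0
E: 12→23, due 16, tardiness 7
C: 23→37, due 19, tardiness 18
D: 37→46, due 20, tardiness 26
A: 46→52, due 28, tardiness 24
Maximum = 26.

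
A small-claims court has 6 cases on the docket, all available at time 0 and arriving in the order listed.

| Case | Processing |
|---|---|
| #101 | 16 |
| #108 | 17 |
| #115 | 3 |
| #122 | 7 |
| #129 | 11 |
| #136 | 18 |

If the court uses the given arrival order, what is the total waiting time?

182

FIFO (arrival order): #101 #108 #115 #122 #129 #136.
#101: waits 0, runs 0→16
#108: waits 16, runs 16→33
#115: waits 33, runs 33→36
#122: waits 36, runs 36→43
#129: waits 43, runs 43→54
#136: waits 54, runs 54→72
Sum = 0+16+33+36+43+54 = 182.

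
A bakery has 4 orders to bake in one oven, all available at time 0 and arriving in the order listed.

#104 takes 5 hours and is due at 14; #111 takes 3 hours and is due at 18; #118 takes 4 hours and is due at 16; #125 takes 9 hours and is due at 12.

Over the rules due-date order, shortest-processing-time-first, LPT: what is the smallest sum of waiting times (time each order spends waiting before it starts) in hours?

EDD (increasing due date): #125 #104 #118 #111.
#125: waits 0, runs 0→9
#104: waits 9, runs 9→14
#118: waits 14, runs 14→18
#111: waits 18, runs 18→21
Sum = 0+9+14+18 = 41.
SPT (increasing processing time): #111 #118 #104 #125.
#111: waits 0, runs 0→3
#118: waits 3, runs 3→7
#104: waits 7, runs 7→12
#125: waits 12, runs 12→21
Sum = 0+3+7+12 = 22.
LPT (decreasing processing time): #125 #104 #118 #111.
#125: waits 0, runs 0→9
#104: waits 9, runs 9→14
#118: waits 14, runs 14→18
#111: waits 18, runs 18→21
Sum = 0+9+14+18 = 41.
EDD 41, SPT 22, LPT 41 → minimum 22.

22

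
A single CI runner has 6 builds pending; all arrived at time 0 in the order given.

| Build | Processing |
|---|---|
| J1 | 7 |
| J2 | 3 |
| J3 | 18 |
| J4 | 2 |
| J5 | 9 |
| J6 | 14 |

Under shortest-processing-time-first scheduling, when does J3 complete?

53

SPT (increasing processing time): J4 J2 J1 J5 J6 J3.
J4: 0→2
J2: 2→5
J1: 5→12
J5: 12→21
J6: 21→35
J3: 35→53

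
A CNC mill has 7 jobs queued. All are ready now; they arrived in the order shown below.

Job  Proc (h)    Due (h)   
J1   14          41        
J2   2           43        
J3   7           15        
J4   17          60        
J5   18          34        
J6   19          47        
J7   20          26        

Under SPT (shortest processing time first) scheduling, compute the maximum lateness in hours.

71

SPT (increasing processing time): J2 J3 J1 J4 J5 J6 J7.
J2: 0→2, due 43, lateness -41
J3: 2→9, due 15, lateness -6
J1: 9→23, due 41, lateness -18
J4: 23→40, due 60, lateness -20
J5: 40→58, due 34, lateness 24
J6: 58→77, due 47, lateness 30
J7: 77→97, due 26, lateness 71
Maximum = 71.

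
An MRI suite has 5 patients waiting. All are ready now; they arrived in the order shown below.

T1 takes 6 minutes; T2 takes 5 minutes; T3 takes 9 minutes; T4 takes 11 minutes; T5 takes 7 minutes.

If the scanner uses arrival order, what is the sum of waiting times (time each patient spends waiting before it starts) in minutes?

FIFO (arrival order): T1 T2 T3 T4 T5.
T1: waits 0, runs 0→6
T2: waits 6, runs 6→11
T3: waits 11, runs 11→20
T4: waits 20, runs 20→31
T5: waits 31, runs 31→38
Sum = 0+6+11+20+31 = 68.

68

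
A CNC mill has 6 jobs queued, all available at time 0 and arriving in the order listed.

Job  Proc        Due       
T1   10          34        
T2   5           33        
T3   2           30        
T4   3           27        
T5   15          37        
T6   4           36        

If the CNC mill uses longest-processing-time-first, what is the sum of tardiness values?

LPT (decreasing processing time): T5 T1 T2 T6 T4 T3.
T5: 0→15, due 37, tardiness 0
T1: 15→25, due 34, tardiness 0
T2: 25→30, due 33, tardiness 0
T6: 30→34, due 36, tardiness 0
T4: 34→37, due 27, tardiness 10
T3: 37→39, due 30, tardiness 9
Sum = 0+0+0+0+10+9 = 19.

19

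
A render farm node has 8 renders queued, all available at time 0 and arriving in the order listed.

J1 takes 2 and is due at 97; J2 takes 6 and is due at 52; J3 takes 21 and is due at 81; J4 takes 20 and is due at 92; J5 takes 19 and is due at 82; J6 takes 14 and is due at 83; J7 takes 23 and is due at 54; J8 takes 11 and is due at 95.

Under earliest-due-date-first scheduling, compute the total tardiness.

EDD (increasing due date): J2 J7 J3 J5 J6 J4 J8 J1.
J2: 0→6, due 52, tardiness 0
J7: 6→29, due 54, tardiness 0
J3: 29→50, due 81, tardiness 0
J5: 50→69, due 82, tardiness 0
J6: 69→83, due 83, tardiness 0
J4: 83→103, due 92, tardiness 11
J8: 103→114, due 95, tardiness 19
J1: 114→116, due 97, tardiness 19
Sum = 0+0+0+0+0+11+19+19 = 49.

49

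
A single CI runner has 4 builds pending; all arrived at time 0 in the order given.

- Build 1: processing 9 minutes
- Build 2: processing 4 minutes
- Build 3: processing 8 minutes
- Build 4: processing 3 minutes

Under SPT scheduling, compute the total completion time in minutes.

49

SPT (increasing processing time): Build 4 Build 2 Build 3 Build 1.
Build 4: 0→3
Build 2: 3→7
Build 3: 7→15
Build 1: 15→24
Sum = 3+7+15+24 = 49.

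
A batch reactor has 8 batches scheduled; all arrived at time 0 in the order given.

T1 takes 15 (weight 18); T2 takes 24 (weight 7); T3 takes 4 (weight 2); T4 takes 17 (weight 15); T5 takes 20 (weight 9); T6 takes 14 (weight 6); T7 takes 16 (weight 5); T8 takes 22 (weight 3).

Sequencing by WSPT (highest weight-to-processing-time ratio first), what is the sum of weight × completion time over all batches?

3342

WSPT (decreasing weight/processing-time ratio): T1 T4 T3 T5 T6 T7 T2 T8.
T1: finishes 15, weight 18, w·C = 270
T4: finishes 32, weight 15, w·C = 480
T3: finishes 36, weight 2, w·C = 72
T5: finishes 56, weight 9, w·C = 504
T6: finishes 70, weight 6, w·C = 420
T7: finishes 86, weight 5, w·C = 430
T2: finishes 110, weight 7, w·C = 770
T8: finishes 132, weight 3, w·C = 396
Sum = 270+480+72+504+420+430+770+396 = 3342.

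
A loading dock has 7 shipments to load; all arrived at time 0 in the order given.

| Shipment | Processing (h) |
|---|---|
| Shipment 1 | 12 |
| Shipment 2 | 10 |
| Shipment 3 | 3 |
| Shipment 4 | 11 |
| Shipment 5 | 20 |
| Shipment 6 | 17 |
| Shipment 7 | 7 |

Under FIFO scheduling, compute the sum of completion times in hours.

304

FIFO (arrival order): Shipment 1 Shipment 2 Shipment 3 Shipment 4 Shipment 5 Shipment 6 Shipment 7.
Shipment 1: 0→12
Shipment 2: 12→22
Shipment 3: 22→25
Shipment 4: 25→36
Shipment 5: 36→56
Shipment 6: 56→73
Shipment 7: 73→80
Sum = 12+22+25+36+56+73+80 = 304.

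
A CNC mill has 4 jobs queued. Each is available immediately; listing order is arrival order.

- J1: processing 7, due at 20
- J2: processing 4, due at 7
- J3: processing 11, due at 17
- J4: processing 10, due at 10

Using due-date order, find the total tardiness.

EDD (increasing due date): J2 J4 J3 J1.
J2: 0→4, due 7, tardiness 0
J4: 4→14, due 10, tardiness 4
J3: 14→25, due 17, tardiness 8
J1: 25→32, due 20, tardiness 12
Sum = 0+4+8+12 = 24.

24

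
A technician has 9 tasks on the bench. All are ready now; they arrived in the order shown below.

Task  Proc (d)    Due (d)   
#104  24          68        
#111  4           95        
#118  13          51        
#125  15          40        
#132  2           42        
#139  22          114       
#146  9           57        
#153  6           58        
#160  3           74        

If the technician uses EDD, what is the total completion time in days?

461

EDD (increasing due date): #125 #132 #118 #146 #153 #104 #160 #111 #139.
#125: 0→15
#132: 15→17
#118: 17→30
#146: 30→39
#153: 39→45
#104: 45→69
#160: 69→72
#111: 72→76
#139: 76→98
Sum = 15+17+30+39+45+69+72+76+98 = 461.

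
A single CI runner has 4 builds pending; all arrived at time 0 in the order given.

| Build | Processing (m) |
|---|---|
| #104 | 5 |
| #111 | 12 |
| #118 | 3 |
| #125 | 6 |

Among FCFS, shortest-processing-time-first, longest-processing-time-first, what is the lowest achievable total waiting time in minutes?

25

FIFO (arrival order): #104 #111 #118 #125.
#104: waits 0, runs 0→5
#111: waits 5, runs 5→17
#118: waits 17, runs 17→20
#125: waits 20, runs 20→26
Sum = 0+5+17+20 = 42.
SPT (increasing processing time): #118 #104 #125 #111.
#118: waits 0, runs 0→3
#104: waits 3, runs 3→8
#125: waits 8, runs 8→14
#111: waits 14, runs 14→26
Sum = 0+3+8+14 = 25.
LPT (decreasing processing time): #111 #125 #104 #118.
#111: waits 0, runs 0→12
#125: waits 12, runs 12→18
#104: waits 18, runs 18→23
#118: waits 23, runs 23→26
Sum = 0+12+18+23 = 53.
FIFO 42, SPT 25, LPT 53 → minimum 25.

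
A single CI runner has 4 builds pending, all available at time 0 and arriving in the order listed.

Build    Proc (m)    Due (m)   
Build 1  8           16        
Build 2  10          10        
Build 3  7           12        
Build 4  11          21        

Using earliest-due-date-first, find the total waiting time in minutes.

EDD (increasing due date): Build 2 Build 3 Build 1 Build 4.
Build 2: waits 0, runs 0→10
Build 3: waits 10, runs 10→17
Build 1: waits 17, runs 17→25
Build 4: waits 25, runs 25→36
Sum = 0+10+17+25 = 52.

52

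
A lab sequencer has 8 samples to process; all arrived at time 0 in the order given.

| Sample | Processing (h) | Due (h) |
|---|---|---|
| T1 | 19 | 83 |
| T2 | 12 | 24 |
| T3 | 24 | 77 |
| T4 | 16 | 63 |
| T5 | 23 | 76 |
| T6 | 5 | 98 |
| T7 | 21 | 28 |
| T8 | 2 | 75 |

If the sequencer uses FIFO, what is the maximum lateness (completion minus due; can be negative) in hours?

FIFO (arrival order): T1 T2 T3 T4 T5 T6 T7 T8.
T1: 0→19, due 83, lateness -64
T2: 19→31, due 24, lateness 7
T3: 31→55, due 77, lateness -22
T4: 55→71, due 63, lateness 8
T5: 71→94, due 76, lateness 18
T6: 94→99, due 98, lateness 1
T7: 99→120, due 28, lateness 92
T8: 120→122, due 75, lateness 47
Maximum = 92.

92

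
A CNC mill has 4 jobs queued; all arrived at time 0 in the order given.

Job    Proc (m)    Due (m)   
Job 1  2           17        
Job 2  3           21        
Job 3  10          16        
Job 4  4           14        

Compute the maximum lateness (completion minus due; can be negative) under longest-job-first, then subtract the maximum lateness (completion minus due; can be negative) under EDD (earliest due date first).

LPT (decreasing processing time): Job 3 Job 4 Job 2 Job 1.
Job 3: 0→10, due 16, lateness -6
Job 4: 10→14, due 14, lateness 0
Job 2: 14→17, due 21, lateness -4
Job 1: 17→19, due 17, lateness 2
Maximum = 2.
EDD (increasing due date): Job 4 Job 3 Job 1 Job 2.
Job 4: 0→4, due 14, lateness -10
Job 3: 4→14, due 16, lateness -2
Job 1: 14→16, due 17, lateness -1
Job 2: 16→19, due 21, lateness -2
Maximum = -1.
Difference = 2 − -1 = 3.

3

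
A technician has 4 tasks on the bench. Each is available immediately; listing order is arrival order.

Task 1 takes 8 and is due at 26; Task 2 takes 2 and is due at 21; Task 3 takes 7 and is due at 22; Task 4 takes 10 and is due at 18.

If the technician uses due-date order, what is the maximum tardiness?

1

EDD (increasing due date): Task 4 Task 2 Task 3 Task 1.
Task 4: 0→10, due 18, tardiness 0
Task 2: 10→12, due 21, tardiness 0
Task 3: 12→19, due 22, tardiness 0
Task 1: 19→27, due 26, tardiness 1
Maximum = 1.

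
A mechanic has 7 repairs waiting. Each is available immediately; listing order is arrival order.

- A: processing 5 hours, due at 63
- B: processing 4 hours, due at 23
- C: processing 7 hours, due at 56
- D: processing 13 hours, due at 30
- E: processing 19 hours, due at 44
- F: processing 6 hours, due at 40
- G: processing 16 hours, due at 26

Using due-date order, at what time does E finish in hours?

EDD (increasing due date): B G D F E C A.
B: 0→4
G: 4→20
D: 20→33
F: 33→39
E: 39→58

58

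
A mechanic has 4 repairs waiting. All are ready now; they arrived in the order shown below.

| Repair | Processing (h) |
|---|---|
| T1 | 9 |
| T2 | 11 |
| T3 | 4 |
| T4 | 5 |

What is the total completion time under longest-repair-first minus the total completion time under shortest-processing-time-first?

25

LPT (decreasing processing time): T2 T1 T4 T3.
T2: 0→11
T1: 11→20
T4: 20→25
T3: 25→29
Sum = 11+20+25+29 = 85.
SPT (increasing processing time): T3 T4 T1 T2.
T3: 0→4
T4: 4→9
T1: 9→18
T2: 18→29
Sum = 4+9+18+29 = 60.
Difference = 85 − 60 = 25.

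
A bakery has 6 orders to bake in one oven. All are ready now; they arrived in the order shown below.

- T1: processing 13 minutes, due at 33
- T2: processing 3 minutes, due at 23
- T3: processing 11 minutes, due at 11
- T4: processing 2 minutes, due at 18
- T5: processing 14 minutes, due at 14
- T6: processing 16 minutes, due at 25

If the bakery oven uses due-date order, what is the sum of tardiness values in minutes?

EDD (increasing due date): T3 T5 T4 T2 T6 T1.
T3: 0→11, due 11, tardiness 0
T5: 11→25, due 14, tardiness 11
T4: 25→27, due 18, tardiness 9
T2: 27→30, due 23, tardiness 7
T6: 30→46, due 25, tardiness 21
T1: 46→59, due 33, tardiness 26
Sum = 0+11+9+7+21+26 = 74.

74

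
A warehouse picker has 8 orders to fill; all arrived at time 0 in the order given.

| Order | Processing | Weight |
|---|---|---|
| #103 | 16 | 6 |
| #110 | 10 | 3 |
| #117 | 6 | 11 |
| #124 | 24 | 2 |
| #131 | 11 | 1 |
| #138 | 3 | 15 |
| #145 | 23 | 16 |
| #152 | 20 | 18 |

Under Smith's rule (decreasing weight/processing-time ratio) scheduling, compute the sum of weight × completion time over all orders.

2455

WSPT (decreasing weight/processing-time ratio): #138 #117 #152 #145 #103 #110 #131 #124.
#138: finishes 3, weight 15, w·C = 45
#117: finishes 9, weight 11, w·C = 99
#152: finishes 29, weight 18, w·C = 522
#145: finishes 52, weight 16, w·C = 832
#103: finishes 68, weight 6, w·C = 408
#110: finishes 78, weight 3, w·C = 234
#131: finishes 89, weight 1, w·C = 89
#124: finishes 113, weight 2, w·C = 226
Sum = 45+99+522+832+408+234+89+226 = 2455.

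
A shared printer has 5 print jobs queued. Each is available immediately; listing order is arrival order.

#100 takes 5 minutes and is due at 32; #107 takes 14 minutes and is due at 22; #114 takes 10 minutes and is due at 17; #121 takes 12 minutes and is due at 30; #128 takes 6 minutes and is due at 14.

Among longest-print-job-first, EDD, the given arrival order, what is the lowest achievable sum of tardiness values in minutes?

LPT (decreasing processing time): #107 #121 #114 #128 #100.
#107: 0→14, due 22, tardiness 0
#121: 14→26, due 30, tardiness 0
#114: 26→36, due 17, tardiness 19
#128: 36→42, due 14, tardiness 28
#100: 42→47, due 32, tardiness 15
Sum = 0+0+19+28+15 = 62.
EDD (increasing due date): #128 #114 #107 #121 #100.
#128: 0→6, due 14, tardiness 0
#114: 6→16, due 17, tardiness 0
#107: 16→30, due 22, tardiness 8
#121: 30→42, due 30, tardiness 12
#100: 42→47, due 32, tardiness 15
Sum = 0+0+8+12+15 = 35.
FIFO (arrival order): #100 #107 #114 #121 #128.
#100: 0→5, due 32, tardiness 0
#107: 5→19, due 22, tardiness 0
#114: 19→29, due 17, tardiness 12
#121: 29→41, due 30, tardiness 11
#128: 41→47, due 14, tardiness 33
Sum = 0+0+12+11+33 = 56.
LPT 62, EDD 35, FIFO 56 → minimum 35.

35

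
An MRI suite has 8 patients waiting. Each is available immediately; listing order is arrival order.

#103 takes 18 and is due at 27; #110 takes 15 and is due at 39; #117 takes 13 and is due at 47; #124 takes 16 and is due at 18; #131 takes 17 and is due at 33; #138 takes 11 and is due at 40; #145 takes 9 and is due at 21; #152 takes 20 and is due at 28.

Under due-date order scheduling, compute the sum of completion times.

547

EDD (increasing due date): #124 #145 #103 #152 #131 #110 #138 #117.
#124: 0→16
#145: 16→25
#103: 25→43
#152: 43→63
#131: 63→80
#110: 80→95
#138: 95→106
#117: 106→119
Sum = 16+25+43+63+80+95+106+119 = 547.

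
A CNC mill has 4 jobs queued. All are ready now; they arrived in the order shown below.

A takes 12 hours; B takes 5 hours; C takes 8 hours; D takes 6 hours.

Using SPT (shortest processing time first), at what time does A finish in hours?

31

SPT (increasing processing time): B D C A.
B: 0→5
D: 5→11
C: 11→19
A: 19→31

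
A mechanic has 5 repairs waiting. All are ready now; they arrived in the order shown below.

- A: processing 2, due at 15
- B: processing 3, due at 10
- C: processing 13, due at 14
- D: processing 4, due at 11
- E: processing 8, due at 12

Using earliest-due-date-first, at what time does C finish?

28

EDD (increasing due date): B D E C A.
B: 0→3
D: 3→7
E: 7→15
C: 15→28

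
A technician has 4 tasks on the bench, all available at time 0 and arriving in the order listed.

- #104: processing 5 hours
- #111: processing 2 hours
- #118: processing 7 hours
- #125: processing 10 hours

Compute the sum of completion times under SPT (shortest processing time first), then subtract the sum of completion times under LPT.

SPT (increasing processing time): #111 #104 #118 #125.
#111: 0→2
#104: 2→7
#118: 7→14
#125: 14→24
Sum = 2+7+14+24 = 47.
LPT (decreasing processing time): #125 #118 #104 #111.
#125: 0→10
#118: 10→17
#104: 17→22
#111: 22→24
Sum = 10+17+22+24 = 73.
Difference = 47 − 73 = -26.

-26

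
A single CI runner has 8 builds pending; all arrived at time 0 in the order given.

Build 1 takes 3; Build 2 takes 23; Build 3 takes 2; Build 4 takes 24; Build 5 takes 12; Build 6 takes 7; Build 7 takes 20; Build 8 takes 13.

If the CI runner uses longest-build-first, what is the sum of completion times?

LPT (decreasing processing time): Build 4 Build 2 Build 7 Build 8 Build 5 Build 6 Build 1 Build 3.
Build 4: 0→24
Build 2: 24→47
Build 7: 47→67
Build 8: 67→80
Build 5: 80→92
Build 6: 92→99
Build 1: 99→102
Build 3: 102→104
Sum = 24+47+67+80+92+99+102+104 = 615.

615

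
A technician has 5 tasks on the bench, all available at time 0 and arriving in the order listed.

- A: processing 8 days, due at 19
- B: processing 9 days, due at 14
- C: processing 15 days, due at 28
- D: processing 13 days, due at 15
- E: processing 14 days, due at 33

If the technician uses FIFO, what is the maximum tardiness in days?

30

FIFO (arrival order): A B C D E.
A: 0→8, due 19, tardiness 0
B: 8→17, due 14, tardiness 3
C: 17→32, due 28, tardiness 4
D: 32→45, due 15, tardiness 30
E: 45→59, due 33, tardiness 26
Maximum = 30.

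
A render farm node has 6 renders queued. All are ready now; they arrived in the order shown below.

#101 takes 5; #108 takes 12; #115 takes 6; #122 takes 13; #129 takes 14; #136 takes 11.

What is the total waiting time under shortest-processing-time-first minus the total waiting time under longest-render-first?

-67

SPT (increasing processing time): #101 #115 #136 #108 #122 #129.
#101: waits 0, runs 0→5
#115: waits 5, runs 5→11
#136: waits 11, runs 11→22
#108: waits 22, runs 22→34
#122: waits 34, runs 34→47
#129: waits 47, runs 47→61
Sum = 0+5+11+22+34+47 = 119.
LPT (decreasing processing time): #129 #122 #108 #136 #115 #101.
#129: waits 0, runs 0→14
#122: waits 14, runs 14→27
#108: waits 27, runs 27→39
#136: waits 39, runs 39→50
#115: waits 50, runs 50→56
#101: waits 56, runs 56→61
Sum = 0+14+27+39+50+56 = 186.
Difference = 119 − 186 = -67.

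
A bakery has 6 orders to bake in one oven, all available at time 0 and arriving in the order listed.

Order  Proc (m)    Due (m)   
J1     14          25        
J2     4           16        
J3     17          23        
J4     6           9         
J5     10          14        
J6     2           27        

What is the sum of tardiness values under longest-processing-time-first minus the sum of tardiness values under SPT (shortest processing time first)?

LPT (decreasing processing time): J3 J1 J5 J4 J2 J6.
J3: 0→17, due 23, tardiness 0
J1: 17→31, due 25, tardiness 6
J5: 31→41, due 14, tardiness 27
J4: 41→47, due 9, tardiness 38
J2: 47→51, due 16, tardiness 35
J6: 51→53, due 27, tardiness 26
Sum = 0+6+27+38+35+26 = 132.
SPT (increasing processing time): J6 J2 J4 J5 J1 J3.
J6: 0→2, due 27, tardiness 0
J2: 2→6, due 16, tardiness 0
J4: 6→12, due 9, tardiness 3
J5: 12→22, due 14, tardiness 8
J1: 22→36, due 25, tardiness 11
J3: 36→53, due 23, tardiness 30
Sum = 0+0+3+8+11+30 = 52.
Difference = 132 − 52 = 80.

80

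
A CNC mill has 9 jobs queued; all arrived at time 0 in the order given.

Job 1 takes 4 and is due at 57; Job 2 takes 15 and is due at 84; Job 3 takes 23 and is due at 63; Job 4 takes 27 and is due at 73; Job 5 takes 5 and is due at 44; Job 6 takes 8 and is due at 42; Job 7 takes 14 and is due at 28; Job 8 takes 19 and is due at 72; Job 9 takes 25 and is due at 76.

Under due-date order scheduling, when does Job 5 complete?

EDD (increasing due date): Job 7 Job 6 Job 5 Job 1 Job 3 Job 8 Job 4 Job 9 Job 2.
Job 7: 0→14
Job 6: 14→22
Job 5: 22→27

27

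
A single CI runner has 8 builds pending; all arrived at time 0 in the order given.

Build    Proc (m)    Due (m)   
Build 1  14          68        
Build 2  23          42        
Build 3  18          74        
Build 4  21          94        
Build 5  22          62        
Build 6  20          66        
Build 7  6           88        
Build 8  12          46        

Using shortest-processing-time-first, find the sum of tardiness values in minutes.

SPT (increasing processing time): Build 7 Build 8 Build 1 Build 3 Build 6 Build 4 Build 5 Build 2.
Build 7: 0→6, due 88, tardiness 0
Build 8: 6→18, due 46, tardiness 0
Build 1: 18→32, due 68, tardiness 0
Build 3: 32→50, due 74, tardiness 0
Build 6: 50→70, due 66, tardiness 4
Build 4: 70→91, due 94, tardiness 0
Build 5: 91→113, due 62, tardiness 51
Build 2: 113→136, due 42, tardiness 94
Sum = 0+0+0+0+4+0+51+94 = 149.

149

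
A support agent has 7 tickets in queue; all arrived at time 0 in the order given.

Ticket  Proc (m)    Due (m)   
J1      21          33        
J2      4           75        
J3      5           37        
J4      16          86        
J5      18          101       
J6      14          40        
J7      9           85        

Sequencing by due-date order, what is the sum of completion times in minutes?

EDD (increasing due date): J1 J3 J6 J2 J7 J4 J5.
J1: 0→21
J3: 21→26
J6: 26→40
J2: 40→44
J7: 44→53
J4: 53→69
J5: 69→87
Sum = 21+26+40+44+53+69+87 = 340.

340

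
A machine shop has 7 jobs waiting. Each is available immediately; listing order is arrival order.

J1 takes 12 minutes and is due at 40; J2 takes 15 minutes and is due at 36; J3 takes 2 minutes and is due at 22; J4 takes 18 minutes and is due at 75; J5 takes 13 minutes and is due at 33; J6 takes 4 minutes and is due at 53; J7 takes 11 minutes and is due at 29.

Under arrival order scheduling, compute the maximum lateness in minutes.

46

FIFO (arrival order): J1 J2 J3 J4 J5 J6 J7.
J1: 0→12, due 40, lateness -28
J2: 12→27, due 36, lateness -9
J3: 27→29, due 22, lateness 7
J4: 29→47, due 75, lateness -28
J5: 47→60, due 33, lateness 27
J6: 60→64, due 53, lateness 11
J7: 64→75, due 29, lateness 46
Maximum = 46.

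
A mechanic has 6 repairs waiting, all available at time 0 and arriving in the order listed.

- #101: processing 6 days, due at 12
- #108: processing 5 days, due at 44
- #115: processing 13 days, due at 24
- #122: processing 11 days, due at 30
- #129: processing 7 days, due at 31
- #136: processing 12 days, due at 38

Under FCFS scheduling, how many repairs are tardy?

FIFO (arrival order): #101 #108 #115 #122 #129 #136.
#101: 0→6, due 12, tardiness 0
#108: 6→11, due 44, tardiness 0
#115: 11→24, due 24, tardiness 0
#122: 24→35, due 30, tardiness 5
#129: 35→42, due 31, tardiness 11
#136: 42→54, due 38, tardiness 16
Late repairs: 3.

3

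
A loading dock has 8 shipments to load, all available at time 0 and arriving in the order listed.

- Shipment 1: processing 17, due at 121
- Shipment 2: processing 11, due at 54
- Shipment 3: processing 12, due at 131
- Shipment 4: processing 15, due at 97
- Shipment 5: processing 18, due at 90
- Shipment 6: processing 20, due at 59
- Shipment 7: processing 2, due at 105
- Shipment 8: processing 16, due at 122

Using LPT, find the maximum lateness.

LPT (decreasing processing time): Shipment 6 Shipment 5 Shipment 1 Shipment 8 Shipment 4 Shipment 3 Shipment 2 Shipment 7.
Shipment 6: 0→20, due 59, lateness -39
Shipment 5: 20→38, due 90, lateness -52
Shipment 1: 38→55, due 121, lateness -66
Shipment 8: 55→71, due 122, lateness -51
Shipment 4: 71→86, due 97, lateness -11
Shipment 3: 86→98, due 131, lateness -33
Shipment 2: 98→109, due 54, lateness 55
Shipment 7: 109→111, due 105, lateness 6
Maximum = 55.

55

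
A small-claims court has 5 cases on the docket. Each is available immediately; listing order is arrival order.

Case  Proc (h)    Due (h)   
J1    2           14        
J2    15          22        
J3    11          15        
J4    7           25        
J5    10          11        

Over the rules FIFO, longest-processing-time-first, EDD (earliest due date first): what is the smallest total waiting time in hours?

82

FIFO (arrival order): J1 J2 J3 J4 J5.
J1: waits 0, runs 0→2
J2: waits 2, runs 2→17
J3: waits 17, runs 17→28
J4: waits 28, runs 28→35
J5: waits 35, runs 35→45
Sum = 0+2+17+28+35 = 82.
LPT (decreasing processing time): J2 J3 J5 J4 J1.
J2: waits 0, runs 0→15
J3: waits 15, runs 15→26
J5: waits 26, runs 26→36
J4: waits 36, runs 36→43
J1: waits 43, runs 43→45
Sum = 0+15+26+36+43 = 120.
EDD (increasing due date): J5 J1 J3 J2 J4.
J5: waits 0, runs 0→10
J1: waits 10, runs 10→12
J3: waits 12, runs 12→23
J2: waits 23, runs 23→38
J4: waits 38, runs 38→45
Sum = 0+10+12+23+38 = 83.
FIFO 82, LPT 120, EDD 83 → minimum 82.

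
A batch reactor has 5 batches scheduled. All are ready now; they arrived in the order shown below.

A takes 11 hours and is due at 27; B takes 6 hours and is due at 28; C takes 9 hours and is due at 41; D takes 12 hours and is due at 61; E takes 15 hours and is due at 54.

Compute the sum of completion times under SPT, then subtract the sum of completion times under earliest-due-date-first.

SPT (increasing processing time): B C A D E.
B: 0→6
C: 6→15
A: 15→26
D: 26→38
E: 38→53
Sum = 6+15+26+38+53 = 138.
EDD (increasing due date): A B C E D.
A: 0→11
B: 11→17
C: 17→26
E: 26→41
D: 41→53
Sum = 11+17+26+41+53 = 148.
Difference = 138 − 148 = -10.

-10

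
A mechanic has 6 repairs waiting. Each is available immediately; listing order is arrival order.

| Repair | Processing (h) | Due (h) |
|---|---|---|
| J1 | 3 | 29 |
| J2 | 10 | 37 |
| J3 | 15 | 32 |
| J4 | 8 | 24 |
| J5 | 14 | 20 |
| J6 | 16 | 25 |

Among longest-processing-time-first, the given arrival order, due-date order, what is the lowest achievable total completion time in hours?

LPT (decreasing processing time): J6 J3 J5 J2 J4 J1.
J6: 0→16
J3: 16→31
J5: 31→45
J2: 45→55
J4: 55→63
J1: 63→66
Sum = 16+31+45+55+63+66 = 276.
FIFO (arrival order): J1 J2 J3 J4 J5 J6.
J1: 0→3
J2: 3→13
J3: 13→28
J4: 28→36
J5: 36→50
J6: 50→66
Sum = 3+13+28+36+50+66 = 196.
EDD (increasing due date): J5 J4 J6 J1 J3 J2.
J5: 0→14
J4: 14→22
J6: 22→38
J1: 38→41
J3: 41→56
J2: 56→66
Sum = 14+22+38+41+56+66 = 237.
LPT 276, FIFO 196, EDD 237 → minimum 196.

196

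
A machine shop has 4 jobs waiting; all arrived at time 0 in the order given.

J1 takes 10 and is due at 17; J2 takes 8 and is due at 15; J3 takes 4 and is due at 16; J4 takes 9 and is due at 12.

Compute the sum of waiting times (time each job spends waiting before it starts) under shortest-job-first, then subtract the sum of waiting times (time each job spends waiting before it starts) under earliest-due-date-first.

-10

SPT (increasing processing time): J3 J2 J4 J1.
J3: waits 0, runs 0→4
J2: waits 4, runs 4→12
J4: waits 12, runs 12→21
J1: waits 21, runs 21→31
Sum = 0+4+12+21 = 37.
EDD (increasing due date): J4 J2 J3 J1.
J4: waits 0, runs 0→9
J2: waits 9, runs 9→17
J3: waits 17, runs 17→21
J1: waits 21, runs 21→31
Sum = 0+9+17+21 = 47.
Difference = 37 − 47 = -10.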